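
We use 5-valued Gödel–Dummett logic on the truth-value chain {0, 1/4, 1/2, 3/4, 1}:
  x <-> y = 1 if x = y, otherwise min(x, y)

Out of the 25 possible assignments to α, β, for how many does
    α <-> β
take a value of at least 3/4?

value 1: 5 assignments (counts)
value 3/4: 2 assignments (counts)
value 1/2: 4 assignments
value 1/4: 6 assignments
value 0: 8 assignments
So 7 of the 25 assignments meet the threshold.

7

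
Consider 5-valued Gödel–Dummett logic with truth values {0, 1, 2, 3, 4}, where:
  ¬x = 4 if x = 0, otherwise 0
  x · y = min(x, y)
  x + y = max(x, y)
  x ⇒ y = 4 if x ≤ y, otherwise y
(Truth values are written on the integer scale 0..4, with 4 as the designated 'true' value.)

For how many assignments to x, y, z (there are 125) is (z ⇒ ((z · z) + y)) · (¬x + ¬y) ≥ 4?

45

value 4: 45 assignments (counts)
value 0: 80 assignments
So 45 of the 125 assignments meet the threshold.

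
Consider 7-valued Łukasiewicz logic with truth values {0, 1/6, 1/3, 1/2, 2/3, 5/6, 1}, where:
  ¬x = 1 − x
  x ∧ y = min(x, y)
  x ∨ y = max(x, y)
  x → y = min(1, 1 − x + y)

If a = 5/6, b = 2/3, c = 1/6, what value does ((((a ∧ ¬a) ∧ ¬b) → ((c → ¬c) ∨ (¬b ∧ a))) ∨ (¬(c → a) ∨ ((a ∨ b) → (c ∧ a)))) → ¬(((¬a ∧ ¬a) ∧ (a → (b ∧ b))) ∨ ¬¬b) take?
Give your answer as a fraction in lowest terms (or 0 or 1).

¬a = ¬5/6 = 1/6
a ∧ ¬a = 5/6 ∧ 1/6 = 1/6
¬b = ¬2/3 = 1/3
(a ∧ ¬a) ∧ ¬b = 1/6 ∧ 1/3 = 1/6
¬c = ¬1/6 = 5/6
c → ¬c = 1/6 → 5/6 = 1
¬b = ¬2/3 = 1/3
¬b ∧ a = 1/3 ∧ 5/6 = 1/3
(c → ¬c) ∨ (¬b ∧ a) = 1 ∨ 1/3 = 1
((a ∧ ¬a) ∧ ¬b) → ((c → ¬c) ∨ (¬b ∧ a)) = 1/6 → 1 = 1
c → a = 1/6 → 5/6 = 1
¬(c → a) = ¬1 = 0
a ∨ b = 5/6 ∨ 2/3 = 5/6
c ∧ a = 1/6 ∧ 5/6 = 1/6
(a ∨ b) → (c ∧ a) = 5/6 → 1/6 = 1/3
¬(c → a) ∨ ((a ∨ b) → (c ∧ a)) = 0 ∨ 1/3 = 1/3
(((a ∧ ¬a) ∧ ¬b) → ((c → ¬c) ∨ (¬b ∧ a))) ∨ (¬(c → a) ∨ ((a ∨ b) → (c ∧ a))) = 1 ∨ 1/3 = 1
¬a = ¬5/6 = 1/6
¬a = ¬5/6 = 1/6
¬a ∧ ¬a = 1/6 ∧ 1/6 = 1/6
b ∧ b = 2/3 ∧ 2/3 = 2/3
a → (b ∧ b) = 5/6 → 2/3 = 5/6
(¬a ∧ ¬a) ∧ (a → (b ∧ b)) = 1/6 ∧ 5/6 = 1/6
¬b = ¬2/3 = 1/3
¬¬b = ¬1/3 = 2/3
((¬a ∧ ¬a) ∧ (a → (b ∧ b))) ∨ ¬¬b = 1/6 ∨ 2/3 = 2/3
¬(((¬a ∧ ¬a) ∧ (a → (b ∧ b))) ∨ ¬¬b) = ¬2/3 = 1/3
((((a ∧ ¬a) ∧ ¬b) → ((c → ¬c) ∨ (¬b ∧ a))) ∨ (¬(c → a) ∨ ((a ∨ b) → (c ∧ a)))) → ¬(((¬a ∧ ¬a) ∧ (a → (b ∧ b))) ∨ ¬¬b) = 1 → 1/3 = 1/3

1/3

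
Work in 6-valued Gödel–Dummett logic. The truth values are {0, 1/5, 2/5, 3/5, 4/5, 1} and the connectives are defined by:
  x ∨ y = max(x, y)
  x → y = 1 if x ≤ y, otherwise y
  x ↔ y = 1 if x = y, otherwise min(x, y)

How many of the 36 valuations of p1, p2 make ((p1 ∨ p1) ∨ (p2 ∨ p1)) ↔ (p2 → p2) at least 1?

value 1: 11 assignments (counts)
value 4/5: 9 assignments
value 3/5: 7 assignments
value 2/5: 5 assignments
value 1/5: 3 assignments
value 0: 1 assignment
So 11 of the 36 assignments meet the threshold.

11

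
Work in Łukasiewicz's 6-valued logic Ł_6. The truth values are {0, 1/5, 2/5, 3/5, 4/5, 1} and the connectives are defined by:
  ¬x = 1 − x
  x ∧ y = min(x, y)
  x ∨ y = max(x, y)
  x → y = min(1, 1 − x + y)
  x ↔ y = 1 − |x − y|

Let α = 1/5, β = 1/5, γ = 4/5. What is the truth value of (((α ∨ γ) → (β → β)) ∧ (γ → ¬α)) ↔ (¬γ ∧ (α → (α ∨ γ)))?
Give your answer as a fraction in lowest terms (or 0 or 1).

α ∨ γ = 1/5 ∨ 4/5 = 4/5
β → β = 1/5 → 1/5 = 1
(α ∨ γ) → (β → β) = 4/5 → 1 = 1
¬α = ¬1/5 = 4/5
γ → ¬α = 4/5 → 4/5 = 1
((α ∨ γ) → (β → β)) ∧ (γ → ¬α) = 1 ∧ 1 = 1
¬γ = ¬4/5 = 1/5
α ∨ γ = 1/5 ∨ 4/5 = 4/5
α → (α ∨ γ) = 1/5 → 4/5 = 1
¬γ ∧ (α → (α ∨ γ)) = 1/5 ∧ 1 = 1/5
(((α ∨ γ) → (β → β)) ∧ (γ → ¬α)) ↔ (¬γ ∧ (α → (α ∨ γ))) = 1 ↔ 1/5 = 1/5

1/5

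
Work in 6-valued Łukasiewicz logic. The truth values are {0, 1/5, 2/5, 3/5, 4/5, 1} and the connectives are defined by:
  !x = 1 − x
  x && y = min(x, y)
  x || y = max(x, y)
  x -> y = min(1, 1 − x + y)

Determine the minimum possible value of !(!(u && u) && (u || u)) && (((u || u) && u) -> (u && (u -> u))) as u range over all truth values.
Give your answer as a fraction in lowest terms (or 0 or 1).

3/5

Take u = 2/5:
u && u = 2/5 && 2/5 = 2/5
!(u && u) = !2/5 = 3/5
u || u = 2/5 || 2/5 = 2/5
!(u && u) && (u || u) = 3/5 && 2/5 = 2/5
!(!(u && u) && (u || u)) = !2/5 = 3/5
u || u = 2/5 || 2/5 = 2/5
(u || u) && u = 2/5 && 2/5 = 2/5
u -> u = 2/5 -> 2/5 = 1
u && (u -> u) = 2/5 && 1 = 2/5
((u || u) && u) -> (u && (u -> u)) = 2/5 -> 2/5 = 1
!(!(u && u) && (u || u)) && (((u || u) && u) -> (u && (u -> u))) = 3/5 && 1 = 3/5
No assignment yields a value below 3/5, so this is the minimum.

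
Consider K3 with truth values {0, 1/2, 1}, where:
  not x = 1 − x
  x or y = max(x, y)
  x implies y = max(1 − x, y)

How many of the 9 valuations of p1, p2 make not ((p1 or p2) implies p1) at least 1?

p1 = 0, p2 = 0 ↦ 0  <
p1 = 0, p2 = 1/2 ↦ 1/2  <
p1 = 0, p2 = 1 ↦ 1  ≥
p1 = 1/2, p2 = 0 ↦ 1/2  <
p1 = 1/2, p2 = 1/2 ↦ 1/2  <
p1 = 1/2, p2 = 1 ↦ 1/2  <
p1 = 1, p2 = 0 ↦ 0  <
p1 = 1, p2 = 1/2 ↦ 0  <
p1 = 1, p2 = 1 ↦ 0  <
So 1 of the 9 assignments meets the threshold.

1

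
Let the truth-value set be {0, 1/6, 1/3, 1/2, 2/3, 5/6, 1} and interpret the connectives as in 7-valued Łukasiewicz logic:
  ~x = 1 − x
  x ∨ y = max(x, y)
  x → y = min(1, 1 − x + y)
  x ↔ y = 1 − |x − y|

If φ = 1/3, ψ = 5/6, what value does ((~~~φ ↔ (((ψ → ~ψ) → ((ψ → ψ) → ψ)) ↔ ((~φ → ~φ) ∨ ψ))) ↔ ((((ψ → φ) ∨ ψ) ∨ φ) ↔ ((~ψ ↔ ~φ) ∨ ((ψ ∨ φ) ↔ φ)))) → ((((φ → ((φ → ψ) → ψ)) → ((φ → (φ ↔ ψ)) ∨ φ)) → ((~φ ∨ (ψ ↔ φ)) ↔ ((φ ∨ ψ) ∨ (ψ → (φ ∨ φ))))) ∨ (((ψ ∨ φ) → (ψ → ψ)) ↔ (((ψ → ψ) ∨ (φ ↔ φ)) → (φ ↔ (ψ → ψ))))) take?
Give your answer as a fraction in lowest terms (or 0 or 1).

5/6

~φ = ~1/3 = 2/3
~~φ = ~2/3 = 1/3
~~~φ = ~1/3 = 2/3
~ψ = ~5/6 = 1/6
ψ → ~ψ = 5/6 → 1/6 = 1/3
ψ → ψ = 5/6 → 5/6 = 1
(ψ → ψ) → ψ = 1 → 5/6 = 5/6
(ψ → ~ψ) → ((ψ → ψ) → ψ) = 1/3 → 5/6 = 1
~φ = ~1/3 = 2/3
~φ = ~1/3 = 2/3
~φ → ~φ = 2/3 → 2/3 = 1
(~φ → ~φ) ∨ ψ = 1 ∨ 5/6 = 1
((ψ → ~ψ) → ((ψ → ψ) → ψ)) ↔ ((~φ → ~φ) ∨ ψ) = 1 ↔ 1 = 1
~~~φ ↔ (((ψ → ~ψ) → ((ψ → ψ) → ψ)) ↔ ((~φ → ~φ) ∨ ψ)) = 2/3 ↔ 1 = 2/3
ψ → φ = 5/6 → 1/3 = 1/2
(ψ → φ) ∨ ψ = 1/2 ∨ 5/6 = 5/6
((ψ → φ) ∨ ψ) ∨ φ = 5/6 ∨ 1/3 = 5/6
~ψ = ~5/6 = 1/6
~φ = ~1/3 = 2/3
~ψ ↔ ~φ = 1/6 ↔ 2/3 = 1/2
ψ ∨ φ = 5/6 ∨ 1/3 = 5/6
(ψ ∨ φ) ↔ φ = 5/6 ↔ 1/3 = 1/2
(~ψ ↔ ~φ) ∨ ((ψ ∨ φ) ↔ φ) = 1/2 ∨ 1/2 = 1/2
(((ψ → φ) ∨ ψ) ∨ φ) ↔ ((~ψ ↔ ~φ) ∨ ((ψ ∨ φ) ↔ φ)) = 5/6 ↔ 1/2 = 2/3
(~~~φ ↔ (((ψ → ~ψ) → ((ψ → ψ) → ψ)) ↔ ((~φ → ~φ) ∨ ψ))) ↔ ((((ψ → φ) ∨ ψ) ∨ φ) ↔ ((~ψ ↔ ~φ) ∨ ((ψ ∨ φ) ↔ φ))) = 2/3 ↔ 2/3 = 1
φ → ψ = 1/3 → 5/6 = 1
(φ → ψ) → ψ = 1 → 5/6 = 5/6
φ → ((φ → ψ) → ψ) = 1/3 → 5/6 = 1
φ ↔ ψ = 1/3 ↔ 5/6 = 1/2
φ → (φ ↔ ψ) = 1/3 → 1/2 = 1
(φ → (φ ↔ ψ)) ∨ φ = 1 ∨ 1/3 = 1
(φ → ((φ → ψ) → ψ)) → ((φ → (φ ↔ ψ)) ∨ φ) = 1 → 1 = 1
~φ = ~1/3 = 2/3
ψ ↔ φ = 5/6 ↔ 1/3 = 1/2
~φ ∨ (ψ ↔ φ) = 2/3 ∨ 1/2 = 2/3
φ ∨ ψ = 1/3 ∨ 5/6 = 5/6
φ ∨ φ = 1/3 ∨ 1/3 = 1/3
ψ → (φ ∨ φ) = 5/6 → 1/3 = 1/2
(φ ∨ ψ) ∨ (ψ → (φ ∨ φ)) = 5/6 ∨ 1/2 = 5/6
(~φ ∨ (ψ ↔ φ)) ↔ ((φ ∨ ψ) ∨ (ψ → (φ ∨ φ))) = 2/3 ↔ 5/6 = 5/6
((φ → ((φ → ψ) → ψ)) → ((φ → (φ ↔ ψ)) ∨ φ)) → ((~φ ∨ (ψ ↔ φ)) ↔ ((φ ∨ ψ) ∨ (ψ → (φ ∨ φ)))) = 1 → 5/6 = 5/6
ψ ∨ φ = 5/6 ∨ 1/3 = 5/6
ψ → ψ = 5/6 → 5/6 = 1
(ψ ∨ φ) → (ψ → ψ) = 5/6 → 1 = 1
ψ → ψ = 5/6 → 5/6 = 1
φ ↔ φ = 1/3 ↔ 1/3 = 1
(ψ → ψ) ∨ (φ ↔ φ) = 1 ∨ 1 = 1
ψ → ψ = 5/6 → 5/6 = 1
φ ↔ (ψ → ψ) = 1/3 ↔ 1 = 1/3
((ψ → ψ) ∨ (φ ↔ φ)) → (φ ↔ (ψ → ψ)) = 1 → 1/3 = 1/3
((ψ ∨ φ) → (ψ → ψ)) ↔ (((ψ → ψ) ∨ (φ ↔ φ)) → (φ ↔ (ψ → ψ))) = 1 ↔ 1/3 = 1/3
(((φ → ((φ → ψ) → ψ)) → ((φ → (φ ↔ ψ)) ∨ φ)) → ((~φ ∨ (ψ ↔ φ)) ↔ ((φ ∨ ψ) ∨ (ψ → (φ ∨ φ))))) ∨ (((ψ ∨ φ) → (ψ → ψ)) ↔ (((ψ → ψ) ∨ (φ ↔ φ)) → (φ ↔ (ψ → ψ)))) = 5/6 ∨ 1/3 = 5/6
((~~~φ ↔ (((ψ → ~ψ) → ((ψ → ψ) → ψ)) ↔ ((~φ → ~φ) ∨ ψ))) ↔ ((((ψ → φ) ∨ ψ) ∨ φ) ↔ ((~ψ ↔ ~φ) ∨ ((ψ ∨ φ) ↔ φ)))) → ((((φ → ((φ → ψ) → ψ)) → ((φ → (φ ↔ ψ)) ∨ φ)) → ((~φ ∨ (ψ ↔ φ)) ↔ ((φ ∨ ψ) ∨ (ψ → (φ ∨ φ))))) ∨ (((ψ ∨ φ) → (ψ → ψ)) ↔ (((ψ → ψ) ∨ (φ ↔ φ)) → (φ ↔ (ψ → ψ))))) = 1 → 5/6 = 5/6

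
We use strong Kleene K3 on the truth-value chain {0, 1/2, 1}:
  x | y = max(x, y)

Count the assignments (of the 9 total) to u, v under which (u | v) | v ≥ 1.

u = 0, v = 0 ↦ 0  <
u = 0, v = 1/2 ↦ 1/2  <
u = 0, v = 1 ↦ 1  ≥
u = 1/2, v = 0 ↦ 1/2  <
u = 1/2, v = 1/2 ↦ 1/2  <
u = 1/2, v = 1 ↦ 1  ≥
u = 1, v = 0 ↦ 1  ≥
u = 1, v = 1/2 ↦ 1  ≥
u = 1, v = 1 ↦ 1  ≥
So 5 of the 9 assignments meet the threshold.

5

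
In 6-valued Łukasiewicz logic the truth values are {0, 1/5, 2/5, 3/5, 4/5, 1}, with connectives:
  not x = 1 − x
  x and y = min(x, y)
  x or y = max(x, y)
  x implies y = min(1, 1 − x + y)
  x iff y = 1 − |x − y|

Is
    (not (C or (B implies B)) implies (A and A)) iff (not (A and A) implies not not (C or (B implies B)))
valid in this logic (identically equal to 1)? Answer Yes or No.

At A = 2/5, B = 0, C = 1, for instance:
B implies B = 0 implies 0 = 1
C or (B implies B) = 1 or 1 = 1
not (C or (B implies B)) = not 1 = 0
A and A = 2/5 and 2/5 = 2/5
not (C or (B implies B)) implies (A and A) = 0 implies 2/5 = 1
not (A and A) = not 2/5 = 3/5
not not (C or (B implies B)) = not 0 = 1
not (A and A) implies not not (C or (B implies B)) = 3/5 implies 1 = 1
(not (C or (B implies B)) implies (A and A)) iff (not (A and A) implies not not (C or (B implies B))) = 1 iff 1 = 1
and checking the remaining 215 assignments likewise gives ≥ 1 in every case.

Yes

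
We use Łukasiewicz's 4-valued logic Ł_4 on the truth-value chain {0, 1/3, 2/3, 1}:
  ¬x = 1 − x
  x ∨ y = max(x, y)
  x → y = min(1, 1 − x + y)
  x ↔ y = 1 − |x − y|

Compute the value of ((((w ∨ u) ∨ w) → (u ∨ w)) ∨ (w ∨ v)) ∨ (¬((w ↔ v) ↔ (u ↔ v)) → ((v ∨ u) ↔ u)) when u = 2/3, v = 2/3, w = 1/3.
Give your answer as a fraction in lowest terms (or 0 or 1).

1

w ∨ u = 1/3 ∨ 2/3 = 2/3
(w ∨ u) ∨ w = 2/3 ∨ 1/3 = 2/3
u ∨ w = 2/3 ∨ 1/3 = 2/3
((w ∨ u) ∨ w) → (u ∨ w) = 2/3 → 2/3 = 1
w ∨ v = 1/3 ∨ 2/3 = 2/3
(((w ∨ u) ∨ w) → (u ∨ w)) ∨ (w ∨ v) = 1 ∨ 2/3 = 1
w ↔ v = 1/3 ↔ 2/3 = 2/3
u ↔ v = 2/3 ↔ 2/3 = 1
(w ↔ v) ↔ (u ↔ v) = 2/3 ↔ 1 = 2/3
¬((w ↔ v) ↔ (u ↔ v)) = ¬2/3 = 1/3
v ∨ u = 2/3 ∨ 2/3 = 2/3
(v ∨ u) ↔ u = 2/3 ↔ 2/3 = 1
¬((w ↔ v) ↔ (u ↔ v)) → ((v ∨ u) ↔ u) = 1/3 → 1 = 1
((((w ∨ u) ∨ w) → (u ∨ w)) ∨ (w ∨ v)) ∨ (¬((w ↔ v) ↔ (u ↔ v)) → ((v ∨ u) ↔ u)) = 1 ∨ 1 = 1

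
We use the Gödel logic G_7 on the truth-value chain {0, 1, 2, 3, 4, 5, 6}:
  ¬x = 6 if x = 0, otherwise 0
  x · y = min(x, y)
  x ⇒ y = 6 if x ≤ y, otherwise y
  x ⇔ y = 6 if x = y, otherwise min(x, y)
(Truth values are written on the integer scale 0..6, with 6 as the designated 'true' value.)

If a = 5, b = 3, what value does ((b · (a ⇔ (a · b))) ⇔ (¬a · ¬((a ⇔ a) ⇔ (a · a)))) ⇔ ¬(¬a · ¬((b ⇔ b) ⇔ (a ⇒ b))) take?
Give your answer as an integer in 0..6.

a · b = 5 · 3 = 3
a ⇔ (a · b) = 5 ⇔ 3 = 3
b · (a ⇔ (a · b)) = 3 · 3 = 3
¬a = ¬5 = 0
a ⇔ a = 5 ⇔ 5 = 6
a · a = 5 · 5 = 5
(a ⇔ a) ⇔ (a · a) = 6 ⇔ 5 = 5
¬((a ⇔ a) ⇔ (a · a)) = ¬5 = 0
¬a · ¬((a ⇔ a) ⇔ (a · a)) = 0 · 0 = 0
(b · (a ⇔ (a · b))) ⇔ (¬a · ¬((a ⇔ a) ⇔ (a · a))) = 3 ⇔ 0 = 0
¬a = ¬5 = 0
b ⇔ b = 3 ⇔ 3 = 6
a ⇒ b = 5 ⇒ 3 = 3
(b ⇔ b) ⇔ (a ⇒ b) = 6 ⇔ 3 = 3
¬((b ⇔ b) ⇔ (a ⇒ b)) = ¬3 = 0
¬a · ¬((b ⇔ b) ⇔ (a ⇒ b)) = 0 · 0 = 0
¬(¬a · ¬((b ⇔ b) ⇔ (a ⇒ b))) = ¬0 = 6
((b · (a ⇔ (a · b))) ⇔ (¬a · ¬((a ⇔ a) ⇔ (a · a)))) ⇔ ¬(¬a · ¬((b ⇔ b) ⇔ (a ⇒ b))) = 0 ⇔ 6 = 0

0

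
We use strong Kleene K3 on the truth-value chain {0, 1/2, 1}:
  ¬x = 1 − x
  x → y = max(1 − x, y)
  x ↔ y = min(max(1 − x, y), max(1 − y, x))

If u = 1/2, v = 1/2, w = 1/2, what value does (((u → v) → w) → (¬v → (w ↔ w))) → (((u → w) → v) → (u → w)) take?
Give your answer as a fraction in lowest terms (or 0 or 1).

u → v = 1/2 → 1/2 = 1/2
(u → v) → w = 1/2 → 1/2 = 1/2
¬v = ¬1/2 = 1/2
w ↔ w = 1/2 ↔ 1/2 = 1/2
¬v → (w ↔ w) = 1/2 → 1/2 = 1/2
((u → v) → w) → (¬v → (w ↔ w)) = 1/2 → 1/2 = 1/2
u → w = 1/2 → 1/2 = 1/2
(u → w) → v = 1/2 → 1/2 = 1/2
u → w = 1/2 → 1/2 = 1/2
((u → w) → v) → (u → w) = 1/2 → 1/2 = 1/2
(((u → v) → w) → (¬v → (w ↔ w))) → (((u → w) → v) → (u → w)) = 1/2 → 1/2 = 1/2

1/2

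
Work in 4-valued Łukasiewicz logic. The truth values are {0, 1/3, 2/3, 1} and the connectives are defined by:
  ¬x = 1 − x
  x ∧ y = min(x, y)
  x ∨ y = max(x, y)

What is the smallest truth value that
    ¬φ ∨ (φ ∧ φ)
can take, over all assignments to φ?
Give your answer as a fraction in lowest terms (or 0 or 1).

2/3

Take φ = 1/3:
¬φ = ¬1/3 = 2/3
φ ∧ φ = 1/3 ∧ 1/3 = 1/3
¬φ ∨ (φ ∧ φ) = 2/3 ∨ 1/3 = 2/3
No assignment yields a value below 2/3, so this is the minimum.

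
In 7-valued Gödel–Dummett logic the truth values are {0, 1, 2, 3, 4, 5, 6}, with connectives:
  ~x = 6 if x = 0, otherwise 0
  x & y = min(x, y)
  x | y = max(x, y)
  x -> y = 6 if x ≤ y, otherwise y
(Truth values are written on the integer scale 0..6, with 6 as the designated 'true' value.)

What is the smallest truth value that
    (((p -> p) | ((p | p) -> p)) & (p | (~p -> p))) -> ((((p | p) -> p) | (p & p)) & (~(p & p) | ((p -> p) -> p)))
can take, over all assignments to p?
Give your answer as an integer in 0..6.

1

Take p = 1:
p -> p = 1 -> 1 = 6
p | p = 1 | 1 = 1
(p | p) -> p = 1 -> 1 = 6
(p -> p) | ((p | p) -> p) = 6 | 6 = 6
~p = ~1 = 0
~p -> p = 0 -> 1 = 6
p | (~p -> p) = 1 | 6 = 6
((p -> p) | ((p | p) -> p)) & (p | (~p -> p)) = 6 & 6 = 6
p | p = 1 | 1 = 1
(p | p) -> p = 1 -> 1 = 6
p & p = 1 & 1 = 1
((p | p) -> p) | (p & p) = 6 | 1 = 6
p & p = 1 & 1 = 1
~(p & p) = ~1 = 0
p -> p = 1 -> 1 = 6
(p -> p) -> p = 6 -> 1 = 1
~(p & p) | ((p -> p) -> p) = 0 | 1 = 1
(((p | p) -> p) | (p & p)) & (~(p & p) | ((p -> p) -> p)) = 6 & 1 = 1
(((p -> p) | ((p | p) -> p)) & (p | (~p -> p))) -> ((((p | p) -> p) | (p & p)) & (~(p & p) | ((p -> p) -> p))) = 6 -> 1 = 1
No assignment yields a value below 1, so this is the minimum.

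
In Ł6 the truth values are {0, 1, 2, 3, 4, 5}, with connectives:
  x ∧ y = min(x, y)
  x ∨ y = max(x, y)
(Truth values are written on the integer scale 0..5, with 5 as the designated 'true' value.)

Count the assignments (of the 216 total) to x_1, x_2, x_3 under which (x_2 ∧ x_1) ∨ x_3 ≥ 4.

value 5: 41 assignments (counts)
value 4: 47 assignments (counts)
value 3: 47 assignments
value 2: 41 assignments
value 1: 29 assignments
value 0: 11 assignments
So 88 of the 216 assignments meet the threshold.

88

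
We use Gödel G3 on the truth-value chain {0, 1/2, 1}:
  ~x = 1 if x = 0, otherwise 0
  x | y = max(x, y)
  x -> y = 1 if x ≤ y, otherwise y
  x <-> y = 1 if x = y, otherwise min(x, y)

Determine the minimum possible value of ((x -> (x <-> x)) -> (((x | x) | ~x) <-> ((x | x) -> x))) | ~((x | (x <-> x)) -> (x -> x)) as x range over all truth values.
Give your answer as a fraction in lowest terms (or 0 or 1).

1/2

Take x = 1/2:
x <-> x = 1/2 <-> 1/2 = 1
x -> (x <-> x) = 1/2 -> 1 = 1
x | x = 1/2 | 1/2 = 1/2
~x = ~1/2 = 0
(x | x) | ~x = 1/2 | 0 = 1/2
x | x = 1/2 | 1/2 = 1/2
(x | x) -> x = 1/2 -> 1/2 = 1
((x | x) | ~x) <-> ((x | x) -> x) = 1/2 <-> 1 = 1/2
(x -> (x <-> x)) -> (((x | x) | ~x) <-> ((x | x) -> x)) = 1 -> 1/2 = 1/2
x <-> x = 1/2 <-> 1/2 = 1
x | (x <-> x) = 1/2 | 1 = 1
x -> x = 1/2 -> 1/2 = 1
(x | (x <-> x)) -> (x -> x) = 1 -> 1 = 1
~((x | (x <-> x)) -> (x -> x)) = ~1 = 0
((x -> (x <-> x)) -> (((x | x) | ~x) <-> ((x | x) -> x))) | ~((x | (x <-> x)) -> (x -> x)) = 1/2 | 0 = 1/2
No assignment yields a value below 1/2, so this is the minimum.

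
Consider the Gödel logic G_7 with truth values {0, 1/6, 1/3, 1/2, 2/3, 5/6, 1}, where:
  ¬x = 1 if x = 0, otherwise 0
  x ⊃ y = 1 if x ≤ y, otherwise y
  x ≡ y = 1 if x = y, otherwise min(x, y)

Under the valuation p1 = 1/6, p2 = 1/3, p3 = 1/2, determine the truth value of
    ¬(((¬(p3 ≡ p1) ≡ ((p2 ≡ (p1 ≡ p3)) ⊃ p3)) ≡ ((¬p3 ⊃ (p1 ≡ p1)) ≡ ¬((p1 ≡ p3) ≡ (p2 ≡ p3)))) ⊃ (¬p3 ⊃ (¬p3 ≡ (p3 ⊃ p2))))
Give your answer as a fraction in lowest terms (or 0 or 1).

p3 ≡ p1 = 1/2 ≡ 1/6 = 1/6
¬(p3 ≡ p1) = ¬1/6 = 0
p1 ≡ p3 = 1/6 ≡ 1/2 = 1/6
p2 ≡ (p1 ≡ p3) = 1/3 ≡ 1/6 = 1/6
(p2 ≡ (p1 ≡ p3)) ⊃ p3 = 1/6 ⊃ 1/2 = 1
¬(p3 ≡ p1) ≡ ((p2 ≡ (p1 ≡ p3)) ⊃ p3) = 0 ≡ 1 = 0
¬p3 = ¬1/2 = 0
p1 ≡ p1 = 1/6 ≡ 1/6 = 1
¬p3 ⊃ (p1 ≡ p1) = 0 ⊃ 1 = 1
p1 ≡ p3 = 1/6 ≡ 1/2 = 1/6
p2 ≡ p3 = 1/3 ≡ 1/2 = 1/3
(p1 ≡ p3) ≡ (p2 ≡ p3) = 1/6 ≡ 1/3 = 1/6
¬((p1 ≡ p3) ≡ (p2 ≡ p3)) = ¬1/6 = 0
(¬p3 ⊃ (p1 ≡ p1)) ≡ ¬((p1 ≡ p3) ≡ (p2 ≡ p3)) = 1 ≡ 0 = 0
(¬(p3 ≡ p1) ≡ ((p2 ≡ (p1 ≡ p3)) ⊃ p3)) ≡ ((¬p3 ⊃ (p1 ≡ p1)) ≡ ¬((p1 ≡ p3) ≡ (p2 ≡ p3))) = 0 ≡ 0 = 1
¬p3 = ¬1/2 = 0
¬p3 = ¬1/2 = 0
p3 ⊃ p2 = 1/2 ⊃ 1/3 = 1/3
¬p3 ≡ (p3 ⊃ p2) = 0 ≡ 1/3 = 0
¬p3 ⊃ (¬p3 ≡ (p3 ⊃ p2)) = 0 ⊃ 0 = 1
((¬(p3 ≡ p1) ≡ ((p2 ≡ (p1 ≡ p3)) ⊃ p3)) ≡ ((¬p3 ⊃ (p1 ≡ p1)) ≡ ¬((p1 ≡ p3) ≡ (p2 ≡ p3)))) ⊃ (¬p3 ⊃ (¬p3 ≡ (p3 ⊃ p2))) = 1 ⊃ 1 = 1
¬(((¬(p3 ≡ p1) ≡ ((p2 ≡ (p1 ≡ p3)) ⊃ p3)) ≡ ((¬p3 ⊃ (p1 ≡ p1)) ≡ ¬((p1 ≡ p3) ≡ (p2 ≡ p3)))) ⊃ (¬p3 ⊃ (¬p3 ≡ (p3 ⊃ p2)))) = ¬1 = 0

0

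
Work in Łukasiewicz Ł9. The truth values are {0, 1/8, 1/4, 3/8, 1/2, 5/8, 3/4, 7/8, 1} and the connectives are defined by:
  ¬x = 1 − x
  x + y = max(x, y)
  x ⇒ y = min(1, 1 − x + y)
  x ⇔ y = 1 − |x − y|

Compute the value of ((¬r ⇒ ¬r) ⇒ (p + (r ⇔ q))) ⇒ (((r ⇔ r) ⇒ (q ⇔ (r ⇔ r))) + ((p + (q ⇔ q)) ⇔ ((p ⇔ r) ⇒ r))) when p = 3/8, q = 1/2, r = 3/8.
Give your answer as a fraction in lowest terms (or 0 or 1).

5/8

¬r = ¬3/8 = 5/8
¬r = ¬3/8 = 5/8
¬r ⇒ ¬r = 5/8 ⇒ 5/8 = 1
r ⇔ q = 3/8 ⇔ 1/2 = 7/8
p + (r ⇔ q) = 3/8 + 7/8 = 7/8
(¬r ⇒ ¬r) ⇒ (p + (r ⇔ q)) = 1 ⇒ 7/8 = 7/8
r ⇔ r = 3/8 ⇔ 3/8 = 1
r ⇔ r = 3/8 ⇔ 3/8 = 1
q ⇔ (r ⇔ r) = 1/2 ⇔ 1 = 1/2
(r ⇔ r) ⇒ (q ⇔ (r ⇔ r)) = 1 ⇒ 1/2 = 1/2
q ⇔ q = 1/2 ⇔ 1/2 = 1
p + (q ⇔ q) = 3/8 + 1 = 1
p ⇔ r = 3/8 ⇔ 3/8 = 1
(p ⇔ r) ⇒ r = 1 ⇒ 3/8 = 3/8
(p + (q ⇔ q)) ⇔ ((p ⇔ r) ⇒ r) = 1 ⇔ 3/8 = 3/8
((r ⇔ r) ⇒ (q ⇔ (r ⇔ r))) + ((p + (q ⇔ q)) ⇔ ((p ⇔ r) ⇒ r)) = 1/2 + 3/8 = 1/2
((¬r ⇒ ¬r) ⇒ (p + (r ⇔ q))) ⇒ (((r ⇔ r) ⇒ (q ⇔ (r ⇔ r))) + ((p + (q ⇔ q)) ⇔ ((p ⇔ r) ⇒ r))) = 7/8 ⇒ 1/2 = 5/8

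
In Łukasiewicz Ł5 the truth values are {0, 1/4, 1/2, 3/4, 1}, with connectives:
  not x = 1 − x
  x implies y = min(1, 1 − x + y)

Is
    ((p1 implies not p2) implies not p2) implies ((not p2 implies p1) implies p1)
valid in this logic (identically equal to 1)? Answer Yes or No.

At p1 = 3/4, p2 = 1, for instance:
not p2 = not 1 = 0
p1 implies not p2 = 3/4 implies 0 = 1/4
(p1 implies not p2) implies not p2 = 1/4 implies 0 = 3/4
not p2 implies p1 = 0 implies 3/4 = 1
(not p2 implies p1) implies p1 = 1 implies 3/4 = 3/4
((p1 implies not p2) implies not p2) implies ((not p2 implies p1) implies p1) = 3/4 implies 3/4 = 1
and checking the remaining 24 assignments likewise gives ≥ 1 in every case.

Yes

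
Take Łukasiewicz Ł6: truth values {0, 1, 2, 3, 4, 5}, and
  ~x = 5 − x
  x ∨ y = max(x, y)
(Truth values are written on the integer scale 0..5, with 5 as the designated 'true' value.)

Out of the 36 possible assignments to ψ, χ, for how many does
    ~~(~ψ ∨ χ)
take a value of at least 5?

11

value 5: 11 assignments (counts)
value 4: 9 assignments
value 3: 7 assignments
value 2: 5 assignments
value 1: 3 assignments
value 0: 1 assignment
So 11 of the 36 assignments meet the threshold.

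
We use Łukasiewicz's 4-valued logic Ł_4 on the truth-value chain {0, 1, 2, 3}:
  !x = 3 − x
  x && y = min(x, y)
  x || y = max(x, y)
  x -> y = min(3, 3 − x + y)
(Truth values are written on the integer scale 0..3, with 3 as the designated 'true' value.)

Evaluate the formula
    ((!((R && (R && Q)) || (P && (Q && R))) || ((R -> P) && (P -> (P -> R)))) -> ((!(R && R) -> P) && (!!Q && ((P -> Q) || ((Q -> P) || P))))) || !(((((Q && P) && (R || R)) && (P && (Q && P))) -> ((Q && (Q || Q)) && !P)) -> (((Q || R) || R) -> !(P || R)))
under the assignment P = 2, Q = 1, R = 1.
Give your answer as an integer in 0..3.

R && Q = 1 && 1 = 1
R && (R && Q) = 1 && 1 = 1
Q && R = 1 && 1 = 1
P && (Q && R) = 2 && 1 = 1
(R && (R && Q)) || (P && (Q && R)) = 1 || 1 = 1
!((R && (R && Q)) || (P && (Q && R))) = !1 = 2
R -> P = 1 -> 2 = 3
P -> R = 2 -> 1 = 2
P -> (P -> R) = 2 -> 2 = 3
(R -> P) && (P -> (P -> R)) = 3 && 3 = 3
!((R && (R && Q)) || (P && (Q && R))) || ((R -> P) && (P -> (P -> R))) = 2 || 3 = 3
R && R = 1 && 1 = 1
!(R && R) = !1 = 2
!(R && R) -> P = 2 -> 2 = 3
!Q = !1 = 2
!!Q = !2 = 1
P -> Q = 2 -> 1 = 2
Q -> P = 1 -> 2 = 3
(Q -> P) || P = 3 || 2 = 3
(P -> Q) || ((Q -> P) || P) = 2 || 3 = 3
!!Q && ((P -> Q) || ((Q -> P) || P)) = 1 && 3 = 1
(!(R && R) -> P) && (!!Q && ((P -> Q) || ((Q -> P) || P))) = 3 && 1 = 1
(!((R && (R && Q)) || (P && (Q && R))) || ((R -> P) && (P -> (P -> R)))) -> ((!(R && R) -> P) && (!!Q && ((P -> Q) || ((Q -> P) || P)))) = 3 -> 1 = 1
Q && P = 1 && 2 = 1
R || R = 1 || 1 = 1
(Q && P) && (R || R) = 1 && 1 = 1
Q && P = 1 && 2 = 1
P && (Q && P) = 2 && 1 = 1
((Q && P) && (R || R)) && (P && (Q && P)) = 1 && 1 = 1
Q || Q = 1 || 1 = 1
Q && (Q || Q) = 1 && 1 = 1
!P = !2 = 1
(Q && (Q || Q)) && !P = 1 && 1 = 1
(((Q && P) && (R || R)) && (P && (Q && P))) -> ((Q && (Q || Q)) && !P) = 1 -> 1 = 3
Q || R = 1 || 1 = 1
(Q || R) || R = 1 || 1 = 1
P || R = 2 || 1 = 2
!(P || R) = !2 = 1
((Q || R) || R) -> !(P || R) = 1 -> 1 = 3
((((Q && P) && (R || R)) && (P && (Q && P))) -> ((Q && (Q || Q)) && !P)) -> (((Q || R) || R) -> !(P || R)) = 3 -> 3 = 3
!(((((Q && P) && (R || R)) && (P && (Q && P))) -> ((Q && (Q || Q)) && !P)) -> (((Q || R) || R) -> !(P || R))) = !3 = 0
((!((R && (R && Q)) || (P && (Q && R))) || ((R -> P) && (P -> (P -> R)))) -> ((!(R && R) -> P) && (!!Q && ((P -> Q) || ((Q -> P) || P))))) || !(((((Q && P) && (R || R)) && (P && (Q && P))) -> ((Q && (Q || Q)) && !P)) -> (((Q || R) || R) -> !(P || R))) = 1 || 0 = 1

1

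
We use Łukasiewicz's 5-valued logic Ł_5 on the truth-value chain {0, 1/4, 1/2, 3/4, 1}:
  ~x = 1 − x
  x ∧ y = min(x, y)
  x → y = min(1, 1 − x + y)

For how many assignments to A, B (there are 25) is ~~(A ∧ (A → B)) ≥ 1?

value 1: 1 assignment (counts)
value 3/4: 4 assignments
value 1/2: 7 assignments
value 1/4: 7 assignments
value 0: 6 assignments
So 1 of the 25 assignments meets the threshold.

1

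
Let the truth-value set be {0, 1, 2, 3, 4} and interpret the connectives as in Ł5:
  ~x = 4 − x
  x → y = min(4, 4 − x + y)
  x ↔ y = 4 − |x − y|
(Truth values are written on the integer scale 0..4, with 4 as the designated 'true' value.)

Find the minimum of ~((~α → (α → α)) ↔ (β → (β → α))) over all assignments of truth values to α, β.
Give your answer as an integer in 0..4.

Take α = 0, β = 0:
~α = ~0 = 4
α → α = 0 → 0 = 4
~α → (α → α) = 4 → 4 = 4
β → α = 0 → 0 = 4
β → (β → α) = 0 → 4 = 4
(~α → (α → α)) ↔ (β → (β → α)) = 4 ↔ 4 = 4
~((~α → (α → α)) ↔ (β → (β → α))) = ~4 = 0
No assignment yields a value below 0, so this is the minimum.

0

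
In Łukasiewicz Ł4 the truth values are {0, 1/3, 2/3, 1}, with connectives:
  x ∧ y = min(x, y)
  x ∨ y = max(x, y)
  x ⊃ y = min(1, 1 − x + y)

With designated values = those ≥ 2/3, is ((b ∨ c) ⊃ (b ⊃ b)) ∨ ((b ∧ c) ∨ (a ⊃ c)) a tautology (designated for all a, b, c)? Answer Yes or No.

At a = 1, b = 1, c = 2/3, for instance:
b ∨ c = 1 ∨ 2/3 = 1
b ⊃ b = 1 ⊃ 1 = 1
(b ∨ c) ⊃ (b ⊃ b) = 1 ⊃ 1 = 1
b ∧ c = 1 ∧ 2/3 = 2/3
a ⊃ c = 1 ⊃ 2/3 = 2/3
(b ∧ c) ∨ (a ⊃ c) = 2/3 ∨ 2/3 = 2/3
((b ∨ c) ⊃ (b ⊃ b)) ∨ ((b ∧ c) ∨ (a ⊃ c)) = 1 ∨ 2/3 = 1
and checking the remaining 63 assignments likewise gives ≥ 2/3 in every case.

Yes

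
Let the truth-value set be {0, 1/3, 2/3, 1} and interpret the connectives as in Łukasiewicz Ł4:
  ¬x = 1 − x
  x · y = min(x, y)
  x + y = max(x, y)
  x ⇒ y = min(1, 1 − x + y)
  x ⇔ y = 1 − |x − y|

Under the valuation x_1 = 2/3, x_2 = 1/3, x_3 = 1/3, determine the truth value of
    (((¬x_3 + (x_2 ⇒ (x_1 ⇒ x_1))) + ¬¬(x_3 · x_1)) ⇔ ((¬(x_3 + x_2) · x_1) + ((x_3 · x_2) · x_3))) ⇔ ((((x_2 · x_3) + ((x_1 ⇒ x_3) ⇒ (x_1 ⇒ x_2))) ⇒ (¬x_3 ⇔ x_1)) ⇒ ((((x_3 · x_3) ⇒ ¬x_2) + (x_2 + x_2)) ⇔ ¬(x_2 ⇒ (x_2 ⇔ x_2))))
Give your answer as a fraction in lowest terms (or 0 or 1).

¬x_3 = ¬1/3 = 2/3
x_1 ⇒ x_1 = 2/3 ⇒ 2/3 = 1
x_2 ⇒ (x_1 ⇒ x_1) = 1/3 ⇒ 1 = 1
¬x_3 + (x_2 ⇒ (x_1 ⇒ x_1)) = 2/3 + 1 = 1
x_3 · x_1 = 1/3 · 2/3 = 1/3
¬(x_3 · x_1) = ¬1/3 = 2/3
¬¬(x_3 · x_1) = ¬2/3 = 1/3
(¬x_3 + (x_2 ⇒ (x_1 ⇒ x_1))) + ¬¬(x_3 · x_1) = 1 + 1/3 = 1
x_3 + x_2 = 1/3 + 1/3 = 1/3
¬(x_3 + x_2) = ¬1/3 = 2/3
¬(x_3 + x_2) · x_1 = 2/3 · 2/3 = 2/3
x_3 · x_2 = 1/3 · 1/3 = 1/3
(x_3 · x_2) · x_3 = 1/3 · 1/3 = 1/3
(¬(x_3 + x_2) · x_1) + ((x_3 · x_2) · x_3) = 2/3 + 1/3 = 2/3
((¬x_3 + (x_2 ⇒ (x_1 ⇒ x_1))) + ¬¬(x_3 · x_1)) ⇔ ((¬(x_3 + x_2) · x_1) + ((x_3 · x_2) · x_3)) = 1 ⇔ 2/3 = 2/3
x_2 · x_3 = 1/3 · 1/3 = 1/3
x_1 ⇒ x_3 = 2/3 ⇒ 1/3 = 2/3
x_1 ⇒ x_2 = 2/3 ⇒ 1/3 = 2/3
(x_1 ⇒ x_3) ⇒ (x_1 ⇒ x_2) = 2/3 ⇒ 2/3 = 1
(x_2 · x_3) + ((x_1 ⇒ x_3) ⇒ (x_1 ⇒ x_2)) = 1/3 + 1 = 1
¬x_3 = ¬1/3 = 2/3
¬x_3 ⇔ x_1 = 2/3 ⇔ 2/3 = 1
((x_2 · x_3) + ((x_1 ⇒ x_3) ⇒ (x_1 ⇒ x_2))) ⇒ (¬x_3 ⇔ x_1) = 1 ⇒ 1 = 1
x_3 · x_3 = 1/3 · 1/3 = 1/3
¬x_2 = ¬1/3 = 2/3
(x_3 · x_3) ⇒ ¬x_2 = 1/3 ⇒ 2/3 = 1
x_2 + x_2 = 1/3 + 1/3 = 1/3
((x_3 · x_3) ⇒ ¬x_2) + (x_2 + x_2) = 1 + 1/3 = 1
x_2 ⇔ x_2 = 1/3 ⇔ 1/3 = 1
x_2 ⇒ (x_2 ⇔ x_2) = 1/3 ⇒ 1 = 1
¬(x_2 ⇒ (x_2 ⇔ x_2)) = ¬1 = 0
(((x_3 · x_3) ⇒ ¬x_2) + (x_2 + x_2)) ⇔ ¬(x_2 ⇒ (x_2 ⇔ x_2)) = 1 ⇔ 0 = 0
(((x_2 · x_3) + ((x_1 ⇒ x_3) ⇒ (x_1 ⇒ x_2))) ⇒ (¬x_3 ⇔ x_1)) ⇒ ((((x_3 · x_3) ⇒ ¬x_2) + (x_2 + x_2)) ⇔ ¬(x_2 ⇒ (x_2 ⇔ x_2))) = 1 ⇒ 0 = 0
(((¬x_3 + (x_2 ⇒ (x_1 ⇒ x_1))) + ¬¬(x_3 · x_1)) ⇔ ((¬(x_3 + x_2) · x_1) + ((x_3 · x_2) · x_3))) ⇔ ((((x_2 · x_3) + ((x_1 ⇒ x_3) ⇒ (x_1 ⇒ x_2))) ⇒ (¬x_3 ⇔ x_1)) ⇒ ((((x_3 · x_3) ⇒ ¬x_2) + (x_2 + x_2)) ⇔ ¬(x_2 ⇒ (x_2 ⇔ x_2)))) = 2/3 ⇔ 0 = 1/3

1/3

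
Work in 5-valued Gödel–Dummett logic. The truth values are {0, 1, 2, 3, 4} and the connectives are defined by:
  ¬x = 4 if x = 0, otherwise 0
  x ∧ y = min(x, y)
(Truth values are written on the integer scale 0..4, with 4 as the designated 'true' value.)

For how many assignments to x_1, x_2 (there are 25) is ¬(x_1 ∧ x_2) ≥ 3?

9

value 4: 9 assignments (counts)
value 0: 16 assignments
So 9 of the 25 assignments meet the threshold.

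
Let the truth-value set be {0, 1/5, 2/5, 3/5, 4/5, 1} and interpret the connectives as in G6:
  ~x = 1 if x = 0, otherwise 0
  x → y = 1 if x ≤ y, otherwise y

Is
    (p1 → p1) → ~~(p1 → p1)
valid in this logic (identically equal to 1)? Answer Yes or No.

p1 = 0 ↦ 1
p1 = 1/5 ↦ 1
p1 = 2/5 ↦ 1
p1 = 3/5 ↦ 1
p1 = 4/5 ↦ 1
p1 = 1 ↦ 1
Every assignment gives a value ≥ 1.

Yes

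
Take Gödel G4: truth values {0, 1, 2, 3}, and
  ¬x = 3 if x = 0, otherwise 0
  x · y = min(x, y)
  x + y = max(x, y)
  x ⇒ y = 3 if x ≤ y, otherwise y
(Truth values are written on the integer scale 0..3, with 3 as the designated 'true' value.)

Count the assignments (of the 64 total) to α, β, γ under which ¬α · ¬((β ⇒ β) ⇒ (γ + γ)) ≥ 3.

value 3: 4 assignments (counts)
value 0: 60 assignments
So 4 of the 64 assignments meet the threshold.

4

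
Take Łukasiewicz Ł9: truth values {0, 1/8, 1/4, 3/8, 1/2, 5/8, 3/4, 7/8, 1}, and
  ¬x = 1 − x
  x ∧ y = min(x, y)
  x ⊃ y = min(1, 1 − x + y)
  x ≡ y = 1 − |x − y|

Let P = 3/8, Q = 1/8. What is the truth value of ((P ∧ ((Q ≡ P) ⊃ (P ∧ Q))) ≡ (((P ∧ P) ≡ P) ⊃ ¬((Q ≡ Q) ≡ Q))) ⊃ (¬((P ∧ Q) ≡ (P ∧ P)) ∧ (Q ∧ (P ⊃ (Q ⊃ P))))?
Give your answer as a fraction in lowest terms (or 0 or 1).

5/8

Q ≡ P = 1/8 ≡ 3/8 = 3/4
P ∧ Q = 3/8 ∧ 1/8 = 1/8
(Q ≡ P) ⊃ (P ∧ Q) = 3/4 ⊃ 1/8 = 3/8
P ∧ ((Q ≡ P) ⊃ (P ∧ Q)) = 3/8 ∧ 3/8 = 3/8
P ∧ P = 3/8 ∧ 3/8 = 3/8
(P ∧ P) ≡ P = 3/8 ≡ 3/8 = 1
Q ≡ Q = 1/8 ≡ 1/8 = 1
(Q ≡ Q) ≡ Q = 1 ≡ 1/8 = 1/8
¬((Q ≡ Q) ≡ Q) = ¬1/8 = 7/8
((P ∧ P) ≡ P) ⊃ ¬((Q ≡ Q) ≡ Q) = 1 ⊃ 7/8 = 7/8
(P ∧ ((Q ≡ P) ⊃ (P ∧ Q))) ≡ (((P ∧ P) ≡ P) ⊃ ¬((Q ≡ Q) ≡ Q)) = 3/8 ≡ 7/8 = 1/2
P ∧ Q = 3/8 ∧ 1/8 = 1/8
P ∧ P = 3/8 ∧ 3/8 = 3/8
(P ∧ Q) ≡ (P ∧ P) = 1/8 ≡ 3/8 = 3/4
¬((P ∧ Q) ≡ (P ∧ P)) = ¬3/4 = 1/4
Q ⊃ P = 1/8 ⊃ 3/8 = 1
P ⊃ (Q ⊃ P) = 3/8 ⊃ 1 = 1
Q ∧ (P ⊃ (Q ⊃ P)) = 1/8 ∧ 1 = 1/8
¬((P ∧ Q) ≡ (P ∧ P)) ∧ (Q ∧ (P ⊃ (Q ⊃ P))) = 1/4 ∧ 1/8 = 1/8
((P ∧ ((Q ≡ P) ⊃ (P ∧ Q))) ≡ (((P ∧ P) ≡ P) ⊃ ¬((Q ≡ Q) ≡ Q))) ⊃ (¬((P ∧ Q) ≡ (P ∧ P)) ∧ (Q ∧ (P ⊃ (Q ⊃ P)))) = 1/2 ⊃ 1/8 = 5/8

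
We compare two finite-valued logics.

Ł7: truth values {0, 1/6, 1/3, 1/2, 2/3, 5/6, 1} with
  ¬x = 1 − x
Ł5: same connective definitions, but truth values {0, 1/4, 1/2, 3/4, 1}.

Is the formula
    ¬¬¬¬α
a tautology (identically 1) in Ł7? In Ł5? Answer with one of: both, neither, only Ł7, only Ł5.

In Ł7: at α = 0 the value is 0 — not a tautology.
In Ł5: at α = 0 the value is 0 — not a tautology.

neither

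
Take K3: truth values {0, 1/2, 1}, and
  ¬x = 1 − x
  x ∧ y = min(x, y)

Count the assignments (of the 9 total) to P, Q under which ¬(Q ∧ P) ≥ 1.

P = 0, Q = 0 ↦ 1  ≥
P = 0, Q = 1/2 ↦ 1  ≥
P = 0, Q = 1 ↦ 1  ≥
P = 1/2, Q = 0 ↦ 1  ≥
P = 1/2, Q = 1/2 ↦ 1/2  <
P = 1/2, Q = 1 ↦ 1/2  <
P = 1, Q = 0 ↦ 1  ≥
P = 1, Q = 1/2 ↦ 1/2  <
P = 1, Q = 1 ↦ 0  <
So 5 of the 9 assignments meet the threshold.

5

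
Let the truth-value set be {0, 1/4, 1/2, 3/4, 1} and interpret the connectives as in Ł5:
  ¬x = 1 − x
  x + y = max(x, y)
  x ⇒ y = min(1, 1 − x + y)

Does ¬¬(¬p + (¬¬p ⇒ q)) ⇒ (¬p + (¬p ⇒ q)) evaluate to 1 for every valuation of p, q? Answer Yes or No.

Counterexample: take p = 1/4, q = 1/4.
¬p = ¬1/4 = 3/4
¬p = ¬1/4 = 3/4
¬¬p = ¬3/4 = 1/4
¬¬p ⇒ q = 1/4 ⇒ 1/4 = 1
¬p + (¬¬p ⇒ q) = 3/4 + 1 = 1
¬(¬p + (¬¬p ⇒ q)) = ¬1 = 0
¬¬(¬p + (¬¬p ⇒ q)) = ¬0 = 1
¬p = ¬1/4 = 3/4
¬p = ¬1/4 = 3/4
¬p ⇒ q = 3/4 ⇒ 1/4 = 1/2
¬p + (¬p ⇒ q) = 3/4 + 1/2 = 3/4
¬¬(¬p + (¬¬p ⇒ q)) ⇒ (¬p + (¬p ⇒ q)) = 1 ⇒ 3/4 = 3/4
This gives 3/4 ≠ 1.

No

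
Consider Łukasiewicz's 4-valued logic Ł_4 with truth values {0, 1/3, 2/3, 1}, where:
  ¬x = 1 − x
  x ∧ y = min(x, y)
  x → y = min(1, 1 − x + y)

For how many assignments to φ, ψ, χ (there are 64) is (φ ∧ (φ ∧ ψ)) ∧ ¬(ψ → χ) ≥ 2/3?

6

value 1: 1 assignment (counts)
value 2/3: 5 assignments (counts)
value 1/3: 12 assignments
value 0: 46 assignments
So 6 of the 64 assignments meet the threshold.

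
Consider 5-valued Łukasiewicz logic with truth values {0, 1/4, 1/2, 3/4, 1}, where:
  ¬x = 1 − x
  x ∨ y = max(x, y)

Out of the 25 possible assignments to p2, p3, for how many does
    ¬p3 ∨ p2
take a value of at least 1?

9

value 1: 9 assignments (counts)
value 3/4: 7 assignments
value 1/2: 5 assignments
value 1/4: 3 assignments
value 0: 1 assignment
So 9 of the 25 assignments meet the threshold.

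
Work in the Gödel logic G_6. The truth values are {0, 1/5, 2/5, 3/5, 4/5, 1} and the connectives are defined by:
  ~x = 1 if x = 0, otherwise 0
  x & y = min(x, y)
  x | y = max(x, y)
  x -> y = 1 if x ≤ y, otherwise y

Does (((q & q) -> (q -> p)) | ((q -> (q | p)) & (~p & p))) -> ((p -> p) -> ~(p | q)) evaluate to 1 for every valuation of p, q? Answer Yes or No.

No

Counterexample: take p = 1/5, q = 0.
q & q = 0 & 0 = 0
q -> p = 0 -> 1/5 = 1
(q & q) -> (q -> p) = 0 -> 1 = 1
q | p = 0 | 1/5 = 1/5
q -> (q | p) = 0 -> 1/5 = 1
~p = ~1/5 = 0
~p & p = 0 & 1/5 = 0
(q -> (q | p)) & (~p & p) = 1 & 0 = 0
((q & q) -> (q -> p)) | ((q -> (q | p)) & (~p & p)) = 1 | 0 = 1
p -> p = 1/5 -> 1/5 = 1
p | q = 1/5 | 0 = 1/5
~(p | q) = ~1/5 = 0
(p -> p) -> ~(p | q) = 1 -> 0 = 0
(((q & q) -> (q -> p)) | ((q -> (q | p)) & (~p & p))) -> ((p -> p) -> ~(p | q)) = 1 -> 0 = 0
This gives 0 ≠ 1.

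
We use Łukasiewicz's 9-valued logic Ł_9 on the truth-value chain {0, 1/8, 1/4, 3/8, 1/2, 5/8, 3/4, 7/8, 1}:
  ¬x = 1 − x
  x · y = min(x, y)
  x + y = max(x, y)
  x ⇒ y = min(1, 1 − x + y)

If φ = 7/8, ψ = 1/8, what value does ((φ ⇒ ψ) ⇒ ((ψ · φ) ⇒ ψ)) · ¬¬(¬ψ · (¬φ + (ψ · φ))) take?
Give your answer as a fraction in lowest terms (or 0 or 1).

φ ⇒ ψ = 7/8 ⇒ 1/8 = 1/4
ψ · φ = 1/8 · 7/8 = 1/8
(ψ · φ) ⇒ ψ = 1/8 ⇒ 1/8 = 1
(φ ⇒ ψ) ⇒ ((ψ · φ) ⇒ ψ) = 1/4 ⇒ 1 = 1
¬ψ = ¬1/8 = 7/8
¬φ = ¬7/8 = 1/8
ψ · φ = 1/8 · 7/8 = 1/8
¬φ + (ψ · φ) = 1/8 + 1/8 = 1/8
¬ψ · (¬φ + (ψ · φ)) = 7/8 · 1/8 = 1/8
¬(¬ψ · (¬φ + (ψ · φ))) = ¬1/8 = 7/8
¬¬(¬ψ · (¬φ + (ψ · φ))) = ¬7/8 = 1/8
((φ ⇒ ψ) ⇒ ((ψ · φ) ⇒ ψ)) · ¬¬(¬ψ · (¬φ + (ψ · φ))) = 1 · 1/8 = 1/8

1/8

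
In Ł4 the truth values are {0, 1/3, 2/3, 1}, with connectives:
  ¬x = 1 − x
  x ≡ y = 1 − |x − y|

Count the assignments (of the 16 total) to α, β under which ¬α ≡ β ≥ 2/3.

α = 0, β = 0 ↦ 0  <
α = 0, β = 1/3 ↦ 1/3  <
α = 0, β = 2/3 ↦ 2/3  ≥
α = 0, β = 1 ↦ 1  ≥
α = 1/3, β = 0 ↦ 1/3  <
α = 1/3, β = 1/3 ↦ 2/3  ≥
α = 1/3, β = 2/3 ↦ 1  ≥
α = 1/3, β = 1 ↦ 2/3  ≥
α = 2/3, β = 0 ↦ 2/3  ≥
α = 2/3, β = 1/3 ↦ 1  ≥
α = 2/3, β = 2/3 ↦ 2/3  ≥
α = 2/3, β = 1 ↦ 1/3  <
α = 1, β = 0 ↦ 1  ≥
α = 1, β = 1/3 ↦ 2/3  ≥
α = 1, β = 2/3 ↦ 1/3  <
α = 1, β = 1 ↦ 0  <
So 10 of the 16 assignments meet the threshold.

10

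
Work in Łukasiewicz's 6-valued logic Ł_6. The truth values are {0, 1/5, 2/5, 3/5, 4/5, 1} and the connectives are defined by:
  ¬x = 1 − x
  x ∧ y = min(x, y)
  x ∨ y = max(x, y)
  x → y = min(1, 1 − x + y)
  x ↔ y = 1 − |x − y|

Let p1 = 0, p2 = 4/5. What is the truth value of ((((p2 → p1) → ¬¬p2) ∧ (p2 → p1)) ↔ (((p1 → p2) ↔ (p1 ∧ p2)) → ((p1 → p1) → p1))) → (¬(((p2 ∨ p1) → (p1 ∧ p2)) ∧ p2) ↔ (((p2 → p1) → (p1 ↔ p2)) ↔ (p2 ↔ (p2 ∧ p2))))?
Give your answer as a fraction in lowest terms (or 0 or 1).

1

p2 → p1 = 4/5 → 0 = 1/5
¬p2 = ¬4/5 = 1/5
¬¬p2 = ¬1/5 = 4/5
(p2 → p1) → ¬¬p2 = 1/5 → 4/5 = 1
p2 → p1 = 4/5 → 0 = 1/5
((p2 → p1) → ¬¬p2) ∧ (p2 → p1) = 1 ∧ 1/5 = 1/5
p1 → p2 = 0 → 4/5 = 1
p1 ∧ p2 = 0 ∧ 4/5 = 0
(p1 → p2) ↔ (p1 ∧ p2) = 1 ↔ 0 = 0
p1 → p1 = 0 → 0 = 1
(p1 → p1) → p1 = 1 → 0 = 0
((p1 → p2) ↔ (p1 ∧ p2)) → ((p1 → p1) → p1) = 0 → 0 = 1
(((p2 → p1) → ¬¬p2) ∧ (p2 → p1)) ↔ (((p1 → p2) ↔ (p1 ∧ p2)) → ((p1 → p1) → p1)) = 1/5 ↔ 1 = 1/5
p2 ∨ p1 = 4/5 ∨ 0 = 4/5
p1 ∧ p2 = 0 ∧ 4/5 = 0
(p2 ∨ p1) → (p1 ∧ p2) = 4/5 → 0 = 1/5
((p2 ∨ p1) → (p1 ∧ p2)) ∧ p2 = 1/5 ∧ 4/5 = 1/5
¬(((p2 ∨ p1) → (p1 ∧ p2)) ∧ p2) = ¬1/5 = 4/5
p2 → p1 = 4/5 → 0 = 1/5
p1 ↔ p2 = 0 ↔ 4/5 = 1/5
(p2 → p1) → (p1 ↔ p2) = 1/5 → 1/5 = 1
p2 ∧ p2 = 4/5 ∧ 4/5 = 4/5
p2 ↔ (p2 ∧ p2) = 4/5 ↔ 4/5 = 1
((p2 → p1) → (p1 ↔ p2)) ↔ (p2 ↔ (p2 ∧ p2)) = 1 ↔ 1 = 1
¬(((p2 ∨ p1) → (p1 ∧ p2)) ∧ p2) ↔ (((p2 → p1) → (p1 ↔ p2)) ↔ (p2 ↔ (p2 ∧ p2))) = 4/5 ↔ 1 = 4/5
((((p2 → p1) → ¬¬p2) ∧ (p2 → p1)) ↔ (((p1 → p2) ↔ (p1 ∧ p2)) → ((p1 → p1) → p1))) → (¬(((p2 ∨ p1) → (p1 ∧ p2)) ∧ p2) ↔ (((p2 → p1) → (p1 ↔ p2)) ↔ (p2 ↔ (p2 ∧ p2)))) = 1/5 → 4/5 = 1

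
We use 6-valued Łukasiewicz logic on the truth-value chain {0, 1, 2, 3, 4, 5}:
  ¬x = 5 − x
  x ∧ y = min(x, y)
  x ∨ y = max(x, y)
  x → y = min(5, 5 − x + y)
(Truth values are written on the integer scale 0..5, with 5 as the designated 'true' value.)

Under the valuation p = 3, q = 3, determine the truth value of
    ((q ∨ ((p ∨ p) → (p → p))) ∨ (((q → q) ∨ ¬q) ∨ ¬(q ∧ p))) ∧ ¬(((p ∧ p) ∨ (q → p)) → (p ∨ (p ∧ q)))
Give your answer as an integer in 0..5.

p ∨ p = 3 ∨ 3 = 3
p → p = 3 → 3 = 5
(p ∨ p) → (p → p) = 3 → 5 = 5
q ∨ ((p ∨ p) → (p → p)) = 3 ∨ 5 = 5
q → q = 3 → 3 = 5
¬q = ¬3 = 2
(q → q) ∨ ¬q = 5 ∨ 2 = 5
q ∧ p = 3 ∧ 3 = 3
¬(q ∧ p) = ¬3 = 2
((q → q) ∨ ¬q) ∨ ¬(q ∧ p) = 5 ∨ 2 = 5
(q ∨ ((p ∨ p) → (p → p))) ∨ (((q → q) ∨ ¬q) ∨ ¬(q ∧ p)) = 5 ∨ 5 = 5
p ∧ p = 3 ∧ 3 = 3
q → p = 3 → 3 = 5
(p ∧ p) ∨ (q → p) = 3 ∨ 5 = 5
p ∧ q = 3 ∧ 3 = 3
p ∨ (p ∧ q) = 3 ∨ 3 = 3
((p ∧ p) ∨ (q → p)) → (p ∨ (p ∧ q)) = 5 → 3 = 3
¬(((p ∧ p) ∨ (q → p)) → (p ∨ (p ∧ q))) = ¬3 = 2
((q ∨ ((p ∨ p) → (p → p))) ∨ (((q → q) ∨ ¬q) ∨ ¬(q ∧ p))) ∧ ¬(((p ∧ p) ∨ (q → p)) → (p ∨ (p ∧ q))) = 5 ∧ 2 = 2

2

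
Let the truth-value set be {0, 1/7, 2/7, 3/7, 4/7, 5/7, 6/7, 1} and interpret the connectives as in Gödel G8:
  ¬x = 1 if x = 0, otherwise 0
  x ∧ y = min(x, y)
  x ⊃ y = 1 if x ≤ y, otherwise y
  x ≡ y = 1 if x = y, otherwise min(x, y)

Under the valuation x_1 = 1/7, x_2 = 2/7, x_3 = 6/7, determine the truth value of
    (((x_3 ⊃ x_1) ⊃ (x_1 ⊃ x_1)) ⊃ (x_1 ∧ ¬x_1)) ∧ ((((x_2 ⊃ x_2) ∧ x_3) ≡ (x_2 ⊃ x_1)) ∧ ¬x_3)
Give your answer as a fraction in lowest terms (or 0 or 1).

x_3 ⊃ x_1 = 6/7 ⊃ 1/7 = 1/7
x_1 ⊃ x_1 = 1/7 ⊃ 1/7 = 1
(x_3 ⊃ x_1) ⊃ (x_1 ⊃ x_1) = 1/7 ⊃ 1 = 1
¬x_1 = ¬1/7 = 0
x_1 ∧ ¬x_1 = 1/7 ∧ 0 = 0
((x_3 ⊃ x_1) ⊃ (x_1 ⊃ x_1)) ⊃ (x_1 ∧ ¬x_1) = 1 ⊃ 0 = 0
x_2 ⊃ x_2 = 2/7 ⊃ 2/7 = 1
(x_2 ⊃ x_2) ∧ x_3 = 1 ∧ 6/7 = 6/7
x_2 ⊃ x_1 = 2/7 ⊃ 1/7 = 1/7
((x_2 ⊃ x_2) ∧ x_3) ≡ (x_2 ⊃ x_1) = 6/7 ≡ 1/7 = 1/7
¬x_3 = ¬6/7 = 0
(((x_2 ⊃ x_2) ∧ x_3) ≡ (x_2 ⊃ x_1)) ∧ ¬x_3 = 1/7 ∧ 0 = 0
(((x_3 ⊃ x_1) ⊃ (x_1 ⊃ x_1)) ⊃ (x_1 ∧ ¬x_1)) ∧ ((((x_2 ⊃ x_2) ∧ x_3) ≡ (x_2 ⊃ x_1)) ∧ ¬x_3) = 0 ∧ 0 = 0

0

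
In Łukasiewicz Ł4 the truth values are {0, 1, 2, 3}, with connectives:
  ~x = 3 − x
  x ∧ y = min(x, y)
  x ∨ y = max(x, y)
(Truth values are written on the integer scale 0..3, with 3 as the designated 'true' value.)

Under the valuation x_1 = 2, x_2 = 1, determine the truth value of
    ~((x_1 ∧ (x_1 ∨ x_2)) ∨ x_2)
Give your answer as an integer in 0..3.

x_1 ∨ x_2 = 2 ∨ 1 = 2
x_1 ∧ (x_1 ∨ x_2) = 2 ∧ 2 = 2
(x_1 ∧ (x_1 ∨ x_2)) ∨ x_2 = 2 ∨ 1 = 2
~((x_1 ∧ (x_1 ∨ x_2)) ∨ x_2) = ~2 = 1

1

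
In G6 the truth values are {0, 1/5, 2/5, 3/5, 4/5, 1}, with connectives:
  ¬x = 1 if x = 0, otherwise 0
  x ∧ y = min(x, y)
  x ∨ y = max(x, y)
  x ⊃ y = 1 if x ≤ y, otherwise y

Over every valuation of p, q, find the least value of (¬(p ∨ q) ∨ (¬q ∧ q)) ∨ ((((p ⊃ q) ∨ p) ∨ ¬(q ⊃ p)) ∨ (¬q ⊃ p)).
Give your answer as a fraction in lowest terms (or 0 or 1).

Take p = 1/5, q = 0:
p ∨ q = 1/5 ∨ 0 = 1/5
¬(p ∨ q) = ¬1/5 = 0
¬q = ¬0 = 1
¬q ∧ q = 1 ∧ 0 = 0
¬(p ∨ q) ∨ (¬q ∧ q) = 0 ∨ 0 = 0
p ⊃ q = 1/5 ⊃ 0 = 0
(p ⊃ q) ∨ p = 0 ∨ 1/5 = 1/5
q ⊃ p = 0 ⊃ 1/5 = 1
¬(q ⊃ p) = ¬1 = 0
((p ⊃ q) ∨ p) ∨ ¬(q ⊃ p) = 1/5 ∨ 0 = 1/5
¬q = ¬0 = 1
¬q ⊃ p = 1 ⊃ 1/5 = 1/5
(((p ⊃ q) ∨ p) ∨ ¬(q ⊃ p)) ∨ (¬q ⊃ p) = 1/5 ∨ 1/5 = 1/5
(¬(p ∨ q) ∨ (¬q ∧ q)) ∨ ((((p ⊃ q) ∨ p) ∨ ¬(q ⊃ p)) ∨ (¬q ⊃ p)) = 0 ∨ 1/5 = 1/5
No assignment yields a value below 1/5, so this is the minimum.

1/5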